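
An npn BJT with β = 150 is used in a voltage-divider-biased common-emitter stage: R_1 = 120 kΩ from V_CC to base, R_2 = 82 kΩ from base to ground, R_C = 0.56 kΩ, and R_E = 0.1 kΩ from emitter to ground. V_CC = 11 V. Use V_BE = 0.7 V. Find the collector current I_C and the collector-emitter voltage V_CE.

Thevenize the base divider: V_Th = V_CC·R_2/(R_1+R_2) = 11×82/202 = 4.47 V, R_Th = R_1‖R_2 = 48.7 kΩ.
Base-emitter loop: V_Th = I_B·R_Th + V_BE + (β+1)I_B·R_E, so I_B = (4.47 − 0.7) / (48.7 + 151×0.1) = 0.059 mA.
I_C = β·I_B = 150×0.059 = 8.85 mA, and I_E = (β+1)I_B = 8.91 mA.
V_CE = V_CC − I_C·R_C − I_E·R_E = 11 − 8.85×0.56 − 8.91×0.1 = 5.15 V.
V_CE = 5.15 V > 0.2 V confirms active-region operation.

I_C ≈ 8.9 mA, V_CE ≈ 5.2 V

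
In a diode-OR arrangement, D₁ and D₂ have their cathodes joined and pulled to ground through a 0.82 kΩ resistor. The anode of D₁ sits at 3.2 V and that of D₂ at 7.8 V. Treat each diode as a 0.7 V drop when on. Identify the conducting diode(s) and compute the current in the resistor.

Assume both conduct. Then node N would need to be at both 3.2−0.7 = 2.5 V and 7.8−0.7 = 7.1 V, which is impossible.
Assume only D₂ conducts: V_N = 7.8 − 0.7 = 7.1 V, so I_R = 7.1/0.82 = 8.66 mA.
Check D₁: its anode-to-cathode voltage is 3.2 − 7.1 = -3.9 V < 0.7 V, so it is off. The assumption is consistent.

Only D₂ conducts; I_R ≈ 8.7 mA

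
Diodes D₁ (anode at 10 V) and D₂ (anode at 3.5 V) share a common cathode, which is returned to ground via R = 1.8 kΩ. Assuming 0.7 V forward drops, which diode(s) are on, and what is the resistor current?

Assume both conduct. Then node N would need to be at both 10−0.7 = 9.3 V and 3.5−0.7 = 2.8 V, which is impossible.
Assume only D₁ conducts: V_N = 10 − 0.7 = 9.3 V, so I_R = 9.3/1.8 = 5.17 mA.
Check D₂: its anode-to-cathode voltage is 3.5 − 9.3 = -5.8 V < 0.7 V, so it is off. The assumption is consistent.

Only D₁ conducts; I_R ≈ 5.2 mA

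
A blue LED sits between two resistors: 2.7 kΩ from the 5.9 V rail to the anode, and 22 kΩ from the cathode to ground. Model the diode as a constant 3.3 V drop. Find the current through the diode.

The two resistors are in series with the diode, so KVL gives 5.9 = I·2.7 + 3.3 + I·22.
I = (5.9 − 3.3) / (2.7 + 22) kΩ = 2.6 / 24.7 = 0.105 mA.

I ≈ 0.11 mA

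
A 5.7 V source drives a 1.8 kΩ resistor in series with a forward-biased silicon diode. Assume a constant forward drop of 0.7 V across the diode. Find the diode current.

I ≈ 2.8 mA

KVL around the loop: 5.7 = V_D + I·R = 0.7 + I × 1.8 kΩ.
So I = (5.7 − 0.7) / 1.8 kΩ = 5 / 1.8 = 2.78 mA.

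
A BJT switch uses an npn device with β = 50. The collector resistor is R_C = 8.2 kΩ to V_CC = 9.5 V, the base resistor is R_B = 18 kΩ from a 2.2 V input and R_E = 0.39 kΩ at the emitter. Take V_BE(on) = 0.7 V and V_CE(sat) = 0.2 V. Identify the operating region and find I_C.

Assume active: I_B = (2.2 − 0.7)/(18 + 51×0.39) = 0.0396 mA, I_C = β·I_B = 1.98 mA.
Then V_CE = 9.5 − 1.98×8.2 − 2.02×0.39 = -7.52 V < 0.2 V — the active assumption fails.
Re-solve with V_CE = 0.2 V. KCL at the emitter: V_E/R_E = (V_BB−0.7−V_E)/R_B + (V_CC−0.2−V_E)/R_C, giving V_E = 0.444 V.
I_C = (V_CC − 0.2 − V_E)/R_C = (9.3 − 0.444)/8.2 = 1.08 mA.
Check: I_B = (1.5 − 0.444)/18 = 0.0587 mA, and β·I_B = 2.93 mA > I_C, confirming saturation.

saturation; I_C ≈ 1.1 mA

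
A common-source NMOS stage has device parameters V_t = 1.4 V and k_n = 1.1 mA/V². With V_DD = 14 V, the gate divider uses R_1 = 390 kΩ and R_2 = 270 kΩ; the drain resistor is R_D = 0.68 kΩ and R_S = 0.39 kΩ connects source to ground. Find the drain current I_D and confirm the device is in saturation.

V_G = V_DD·R_2/(R_1+R_2) = 14×270/660 = 5.73 V.
Assume saturation: I_D = (k_n/2)(V_GS − V_t)² with V_GS = V_G − I_D·R_S = 5.73 − 0.39·I_D.
Substituting gives 0.0837·I_D² − 2.86·I_D + 10.3 = 0, with roots I_D = 4.1 or 30 mA.
The root I_D = 30 mA gives V_GS = -5.99 V ≤ V_t, so take I_D = 4.1 mA.
Then V_GS = 4.13 V and V_DS = V_DD − I_D(R_D+R_S) = 14 − 4.1×1.07 = 9.62 V.
Saturation requires V_DS ≥ V_GS − V_t = 2.73 V; 9.62 ≥ 2.73 ✓.

I_D ≈ 4.1 mA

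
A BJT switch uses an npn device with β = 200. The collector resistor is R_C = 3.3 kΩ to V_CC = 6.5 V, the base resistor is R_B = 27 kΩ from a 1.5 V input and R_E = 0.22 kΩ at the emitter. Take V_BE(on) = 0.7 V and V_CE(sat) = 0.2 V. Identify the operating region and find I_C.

saturation; I_C ≈ 1.8 mA

Assume active: I_B = (1.5 − 0.7)/(27 + 201×0.22) = 0.0112 mA, I_C = β·I_B = 2.25 mA.
Then V_CE = 6.5 − 2.25×3.3 − 2.26×0.22 = -1.41 V < 0.2 V — the active assumption fails.
Re-solve with V_CE = 0.2 V. KCL at the emitter: V_E/R_E = (V_BB−0.7−V_E)/R_B + (V_CC−0.2−V_E)/R_C, giving V_E = 0.397 V.
I_C = (V_CC − 0.2 − V_E)/R_C = (6.3 − 0.397)/3.3 = 1.79 mA.
Check: I_B = (0.8 − 0.397)/27 = 0.0149 mA, and β·I_B = 2.99 mA > I_C, confirming saturation.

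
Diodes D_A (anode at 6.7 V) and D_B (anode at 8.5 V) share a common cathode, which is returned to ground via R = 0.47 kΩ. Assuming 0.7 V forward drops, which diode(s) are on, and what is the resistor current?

Only D_B conducts; I_R ≈ 17 mA

Assume both conduct. Then node N would need to be at both 6.7−0.7 = 6 V and 8.5−0.7 = 7.8 V, which is impossible.
Assume only D_B conducts: V_N = 8.5 − 0.7 = 7.8 V, so I_R = 7.8/0.47 = 16.6 mA.
Check D_A: its anode-to-cathode voltage is 6.7 − 7.8 = -1.1 V < 0.7 V, so it is off. The assumption is consistent.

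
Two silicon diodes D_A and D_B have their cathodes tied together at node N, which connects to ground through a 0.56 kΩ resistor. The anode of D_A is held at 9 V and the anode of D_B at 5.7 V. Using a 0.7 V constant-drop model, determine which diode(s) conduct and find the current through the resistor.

Only D_A conducts; I_R ≈ 15 mA

Assume both conduct. Then node N would need to be at both 9−0.7 = 8.3 V and 5.7−0.7 = 5 V, which is impossible.
Assume only D_A conducts: V_N = 9 − 0.7 = 8.3 V, so I_R = 8.3/0.56 = 14.8 mA.
Check D_B: its anode-to-cathode voltage is 5.7 − 8.3 = -2.6 V < 0.7 V, so it is off. The assumption is consistent.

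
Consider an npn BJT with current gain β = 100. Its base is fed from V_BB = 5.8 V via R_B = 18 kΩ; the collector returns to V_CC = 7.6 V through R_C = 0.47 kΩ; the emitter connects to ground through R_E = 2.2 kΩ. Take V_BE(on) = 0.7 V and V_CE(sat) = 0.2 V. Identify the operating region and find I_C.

Assume active. Base-emitter loop: I_B = (V_BB − V_BE)/(R_B + (β+1)R_E) = (5.8 − 0.7)/(18 + 101×2.2) = 0.0212 mA.
I_C = β·I_B = 100×0.0212 = 2.12 mA.
V_CE = V_CC − I_C·R_C − I_E·R_E = 7.6 − 2.12×0.47 − 2.14×2.2 = 1.88 V > V_CE(sat), so the active-region assumption holds.

active; I_C ≈ 2.1 mA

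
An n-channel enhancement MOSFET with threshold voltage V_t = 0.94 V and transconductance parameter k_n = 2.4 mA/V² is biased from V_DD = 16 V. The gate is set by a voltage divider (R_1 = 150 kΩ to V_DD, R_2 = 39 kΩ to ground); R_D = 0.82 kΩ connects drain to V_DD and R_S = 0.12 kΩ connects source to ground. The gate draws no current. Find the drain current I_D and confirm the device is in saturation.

V_G = V_DD·R_2/(R_1+R_2) = 16×39/189 = 3.3 V.
Assume saturation: I_D = (k_n/2)(V_GS − V_t)² with V_GS = V_G − I_D·R_S = 3.3 − 0.12·I_D.
Substituting gives 0.0173·I_D² − 1.68·I_D + 6.69 = 0, with roots I_D = 4.16 or 93.1 mA.
The root I_D = 93.1 mA gives V_GS = -7.87 V ≤ V_t, so take I_D = 4.16 mA.
Then V_GS = 2.8 V and V_DS = V_DD − I_D(R_D+R_S) = 16 − 4.16×0.94 = 12.1 V.
Saturation requires V_DS ≥ V_GS − V_t = 1.86 V; 12.1 ≥ 1.86 ✓.

I_D ≈ 4.2 mA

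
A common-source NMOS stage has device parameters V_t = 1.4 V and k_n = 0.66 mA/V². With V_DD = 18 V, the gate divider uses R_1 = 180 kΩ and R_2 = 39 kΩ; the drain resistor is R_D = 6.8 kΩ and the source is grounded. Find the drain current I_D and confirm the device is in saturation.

I_D ≈ 1.1 mA

V_G = V_DD·R_2/(R_1+R_2) = 18×39/219 = 3.21 V. With the source grounded, V_GS = V_G = 3.21 V.
Assume saturation: I_D = (k_n/2)(V_GS − V_t)² = (0.66/2)×(3.21 − 1.4)² = 0.33×1.81² = 1.08 mA.
V_DS = V_DD − I_D·R_D = 18 − 1.08×6.8 = 10.7 V.
Saturation requires V_DS ≥ V_GS − V_t = 1.81 V; 10.7 ≥ 1.81 ✓.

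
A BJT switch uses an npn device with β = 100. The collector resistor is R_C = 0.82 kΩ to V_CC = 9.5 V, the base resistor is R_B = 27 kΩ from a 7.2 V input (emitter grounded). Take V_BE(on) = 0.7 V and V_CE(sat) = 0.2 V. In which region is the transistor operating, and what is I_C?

Assume active: I_B = (7.2 − 0.7)/27 = 0.241 mA, giving I_C = β·I_B = 24.1 mA.
But then V_CE = 9.5 − 24.1×0.82 = -10.2 V < V_CE(sat) = 0.2 V — impossible in the active region.
So the transistor is saturated. With V_CE = 0.2 V, I_C = (V_CC − 0.2)/R_C = 9.3/0.82 = 11.3 mA.
Check: β·I_B = 24.1 mA > I_C = 11.3 mA, confirming saturation.

saturation; I_C ≈ 11 mA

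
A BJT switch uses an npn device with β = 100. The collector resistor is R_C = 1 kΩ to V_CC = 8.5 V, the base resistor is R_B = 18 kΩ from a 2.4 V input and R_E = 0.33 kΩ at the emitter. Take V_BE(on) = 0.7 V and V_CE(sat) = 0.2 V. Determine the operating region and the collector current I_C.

Assume active. Base-emitter loop: I_B = (V_BB − V_BE)/(R_B + (β+1)R_E) = (2.4 − 0.7)/(18 + 101×0.33) = 0.0331 mA.
I_C = β·I_B = 100×0.0331 = 3.31 mA.
V_CE = V_CC − I_C·R_C − I_E·R_E = 8.5 − 3.31×1 − 3.35×0.33 = 4.08 V > V_CE(sat), so the active-region assumption holds.

active; I_C ≈ 3.3 mA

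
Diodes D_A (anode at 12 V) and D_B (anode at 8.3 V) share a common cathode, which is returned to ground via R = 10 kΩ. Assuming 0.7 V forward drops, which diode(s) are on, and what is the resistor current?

Only D_A conducts; I_R ≈ 1.1 mA

Assume both conduct. Then node N would need to be at both 12−0.7 = 11.3 V and 8.3−0.7 = 7.6 V, which is impossible.
Assume only D_A conducts: V_N = 12 − 0.7 = 11.3 V, so I_R = 11.3/10 = 1.13 mA.
Check D_B: its anode-to-cathode voltage is 8.3 − 11.3 = -3 V < 0.7 V, so it is off. The assumption is consistent.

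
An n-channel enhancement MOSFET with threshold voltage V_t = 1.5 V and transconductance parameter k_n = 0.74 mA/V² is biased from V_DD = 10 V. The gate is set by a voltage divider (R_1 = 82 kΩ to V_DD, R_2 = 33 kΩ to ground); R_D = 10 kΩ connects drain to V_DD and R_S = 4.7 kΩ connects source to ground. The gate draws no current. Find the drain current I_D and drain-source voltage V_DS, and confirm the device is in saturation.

V_G = V_DD·R_2/(R_1+R_2) = 10×33/115 = 2.87 V.
Assume saturation: I_D = (k_n/2)(V_GS − V_t)² with V_GS = V_G − I_D·R_S = 2.87 − 4.7·I_D.
Substituting gives 8.17·I_D² − 5.76·I_D + 0.694 = 0, with roots I_D = 0.154 or 0.551 mA.
The root I_D = 0.551 mA gives V_GS = 0.28 V ≤ V_t, so take I_D = 0.154 mA.
Then V_GS = 2.15 V and V_DS = V_DD − I_D(R_D+R_S) = 10 − 0.154×14.7 = 7.73 V.
Saturation requires V_DS ≥ V_GS − V_t = 0.645 V; 7.73 ≥ 0.645 ✓.

I_D ≈ 0.15 mA, V_DS ≈ 7.7 V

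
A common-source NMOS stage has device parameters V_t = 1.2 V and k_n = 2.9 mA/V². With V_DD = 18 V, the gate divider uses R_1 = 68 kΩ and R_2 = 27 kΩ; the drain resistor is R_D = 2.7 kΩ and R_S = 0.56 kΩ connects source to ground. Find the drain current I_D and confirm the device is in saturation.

V_G = V_DD·R_2/(R_1+R_2) = 18×27/95 = 5.12 V.
Assume saturation: I_D = (k_n/2)(V_GS − V_t)² with V_GS = V_G − I_D·R_S = 5.12 − 0.56·I_D.
Substituting gives 0.455·I_D² − 7.36·I_D + 22.2 = 0, with roots I_D = 4.02 or 12.2 mA.
The root I_D = 12.2 mA gives V_GS = -1.7 V ≤ V_t, so take I_D = 4.02 mA.
Then V_GS = 2.86 V and V_DS = V_DD − I_D(R_D+R_S) = 18 − 4.02×3.26 = 4.9 V.
Saturation requires V_DS ≥ V_GS − V_t = 1.66 V; 4.9 ≥ 1.66 ✓.

I_D ≈ 4 mA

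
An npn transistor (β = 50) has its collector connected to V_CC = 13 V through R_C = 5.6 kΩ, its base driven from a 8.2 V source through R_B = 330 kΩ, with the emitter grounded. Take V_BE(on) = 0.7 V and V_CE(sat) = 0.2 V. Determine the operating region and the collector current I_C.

active; I_C ≈ 1.1 mA

Assume active. Base-emitter loop: I_B = (V_BB − V_BE)/R_B = (8.2 − 0.7)/330 = 0.0227 mA.
I_C = β·I_B = 50×0.0227 = 1.14 mA.
V_CE = V_CC − I_C·R_C = 13 − 1.14×5.6 = 6.64 V > V_CE(sat), so the active-region assumption holds.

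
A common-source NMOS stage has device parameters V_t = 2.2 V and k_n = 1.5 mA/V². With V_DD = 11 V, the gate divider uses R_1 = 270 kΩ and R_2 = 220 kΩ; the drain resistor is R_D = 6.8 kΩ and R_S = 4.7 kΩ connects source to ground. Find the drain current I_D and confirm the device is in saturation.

I_D ≈ 0.42 mA

V_G = V_DD·R_2/(R_1+R_2) = 11×220/490 = 4.94 V.
Assume saturation: I_D = (k_n/2)(V_GS − V_t)² with V_GS = V_G − I_D·R_S = 4.94 − 4.7·I_D.
Substituting gives 16.6·I_D² − 20.3·I_D + 5.63 = 0, with roots I_D = 0.423 or 0.803 mA.
The root I_D = 0.803 mA gives V_GS = 1.17 V ≤ V_t, so take I_D = 0.423 mA.
Then V_GS = 2.95 V and V_DS = V_DD − I_D(R_D+R_S) = 11 − 0.423×11.5 = 6.14 V.
Saturation requires V_DS ≥ V_GS − V_t = 0.751 V; 6.14 ≥ 0.751 ✓.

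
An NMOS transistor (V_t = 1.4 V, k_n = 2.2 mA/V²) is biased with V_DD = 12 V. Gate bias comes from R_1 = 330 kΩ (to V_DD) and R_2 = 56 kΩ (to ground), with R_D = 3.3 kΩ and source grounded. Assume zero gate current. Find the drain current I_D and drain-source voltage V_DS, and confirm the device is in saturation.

I_D ≈ 0.13 mA, V_DS ≈ 12 V

V_G = V_DD·R_2/(R_1+R_2) = 12×56/386 = 1.74 V. With the source grounded, V_GS = V_G = 1.74 V.
Assume saturation: I_D = (k_n/2)(V_GS − V_t)² = (2.2/2)×(1.74 − 1.4)² = 1.1×0.341² = 0.128 mA.
V_DS = V_DD − I_D·R_D = 12 − 0.128×3.3 = 11.6 V.
Saturation requires V_DS ≥ V_GS − V_t = 0.341 V; 11.6 ≥ 0.341 ✓.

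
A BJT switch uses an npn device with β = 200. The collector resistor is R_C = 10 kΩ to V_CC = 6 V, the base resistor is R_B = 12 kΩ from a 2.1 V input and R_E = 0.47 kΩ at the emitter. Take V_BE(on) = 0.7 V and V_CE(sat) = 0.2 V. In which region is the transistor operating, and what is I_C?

saturation; I_C ≈ 0.55 mA

Assume active: I_B = (2.1 − 0.7)/(12 + 201×0.47) = 0.0131 mA, I_C = β·I_B = 2.63 mA.
Then V_CE = 6 − 2.63×10 − 2.64×0.47 = -21.5 V < 0.2 V — the active assumption fails.
Re-solve with V_CE = 0.2 V. KCL at the emitter: V_E/R_E = (V_BB−0.7−V_E)/R_B + (V_CC−0.2−V_E)/R_C, giving V_E = 0.301 V.
I_C = (V_CC − 0.2 − V_E)/R_C = (5.8 − 0.301)/10 = 0.55 mA.
Check: I_B = (1.4 − 0.301)/12 = 0.0915 mA, and β·I_B = 18.3 mA > I_C, confirming saturation.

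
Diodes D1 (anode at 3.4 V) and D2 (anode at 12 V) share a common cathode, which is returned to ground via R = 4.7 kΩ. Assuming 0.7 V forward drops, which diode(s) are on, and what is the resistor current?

Assume both conduct. Then node N would need to be at both 3.4−0.7 = 2.7 V and 12−0.7 = 11.3 V, which is impossible.
Assume only D2 conducts: V_N = 12 − 0.7 = 11.3 V, so I_R = 11.3/4.7 = 2.4 mA.
Check D1: its anode-to-cathode voltage is 3.4 − 11.3 = -7.9 V < 0.7 V, so it is off. The assumption is consistent.

Only D2 conducts; I_R ≈ 2.4 mA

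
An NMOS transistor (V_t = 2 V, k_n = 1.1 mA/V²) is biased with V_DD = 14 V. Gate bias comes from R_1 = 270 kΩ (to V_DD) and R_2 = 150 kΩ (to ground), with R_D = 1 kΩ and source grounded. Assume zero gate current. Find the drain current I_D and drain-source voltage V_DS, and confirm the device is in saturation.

I_D ≈ 5 mA, V_DS ≈ 9.1 V

V_G = V_DD·R_2/(R_1+R_2) = 14×150/420 = 5 V. With the source grounded, V_GS = V_G = 5 V.
Assume saturation: I_D = (k_n/2)(V_GS − V_t)² = (1.1/2)×(5 − 2)² = 0.55×3² = 4.95 mA.
V_DS = V_DD − I_D·R_D = 14 − 4.95×1 = 9.05 V.
Saturation requires V_DS ≥ V_GS − V_t = 3 V; 9.05 ≥ 3 ✓.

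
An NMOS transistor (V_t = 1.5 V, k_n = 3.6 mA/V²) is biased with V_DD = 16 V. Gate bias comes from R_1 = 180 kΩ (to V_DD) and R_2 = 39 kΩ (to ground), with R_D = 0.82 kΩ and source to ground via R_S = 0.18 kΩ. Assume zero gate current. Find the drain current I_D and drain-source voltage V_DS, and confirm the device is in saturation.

V_G = V_DD·R_2/(R_1+R_2) = 16×39/219 = 2.85 V.
Assume saturation: I_D = (k_n/2)(V_GS − V_t)² with V_GS = V_G − I_D·R_S = 2.85 − 0.18·I_D.
Substituting gives 0.0583·I_D² − 1.87·I_D + 3.28 = 0, with roots I_D = 1.86 or 30.3 mA.
The root I_D = 30.3 mA gives V_GS = -2.6 V ≤ V_t, so take I_D = 1.86 mA.
Then V_GS = 2.52 V and V_DS = V_DD − I_D(R_D+R_S) = 16 − 1.86×1 = 14.1 V.
Saturation requires V_DS ≥ V_GS − V_t = 1.02 V; 14.1 ≥ 1.02 ✓.

I_D ≈ 1.9 mA, V_DS ≈ 14 V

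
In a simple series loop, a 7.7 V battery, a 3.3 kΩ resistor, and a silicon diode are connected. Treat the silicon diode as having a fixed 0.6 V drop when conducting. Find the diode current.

KVL around the loop: 7.7 = V_D + I·R = 0.6 + I × 3.3 kΩ.
So I = (7.7 − 0.6) / 3.3 kΩ = 7.1 / 3.3 = 2.15 mA.

I ≈ 2.2 mA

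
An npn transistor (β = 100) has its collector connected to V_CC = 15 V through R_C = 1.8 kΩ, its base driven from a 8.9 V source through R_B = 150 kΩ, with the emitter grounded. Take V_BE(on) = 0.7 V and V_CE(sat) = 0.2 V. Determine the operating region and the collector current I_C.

Assume active. Base-emitter loop: I_B = (V_BB − V_BE)/R_B = (8.9 − 0.7)/150 = 0.0547 mA.
I_C = β·I_B = 100×0.0547 = 5.47 mA.
V_CE = V_CC − I_C·R_C = 15 − 5.47×1.8 = 5.16 V > V_CE(sat), so the active-region assumption holds.

active; I_C ≈ 5.5 mA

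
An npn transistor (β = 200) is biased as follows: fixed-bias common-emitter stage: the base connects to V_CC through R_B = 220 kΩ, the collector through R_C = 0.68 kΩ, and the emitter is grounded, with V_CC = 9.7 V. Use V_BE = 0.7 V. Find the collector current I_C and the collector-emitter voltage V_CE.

I_C ≈ 8.2 mA, V_CE ≈ 4.1 V

Base loop: V_CC = I_B·R_B + V_BE, so I_B = (9.7 − 0.7)/220 kΩ = 0.0409 mA.
In the active region I_C = β·I_B = 200 × 0.0409 = 8.18 mA.
Collector loop: V_CE = V_CC − I_C·R_C = 9.7 − 8.18×0.68 = 4.14 V.
Since V_CE = 4.14 V > V_CE(sat) ≈ 0.2 V, the transistor is in the active region as assumed.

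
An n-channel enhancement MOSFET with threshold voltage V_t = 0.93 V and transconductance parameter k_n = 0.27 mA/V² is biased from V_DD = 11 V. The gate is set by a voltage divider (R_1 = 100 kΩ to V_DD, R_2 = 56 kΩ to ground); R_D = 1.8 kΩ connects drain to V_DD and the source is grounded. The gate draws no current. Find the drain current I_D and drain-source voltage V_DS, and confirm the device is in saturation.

I_D ≈ 1.2 mA, V_DS ≈ 8.8 V

V_G = V_DD·R_2/(R_1+R_2) = 11×56/156 = 3.95 V. With the source grounded, V_GS = V_G = 3.95 V.
Assume saturation: I_D = (k_n/2)(V_GS − V_t)² = (0.27/2)×(3.95 − 0.93)² = 0.135×3.02² = 1.23 mA.
V_DS = V_DD − I_D·R_D = 11 − 1.23×1.8 = 8.79 V.
Saturation requires V_DS ≥ V_GS − V_t = 3.02 V; 8.79 ≥ 3.02 ✓.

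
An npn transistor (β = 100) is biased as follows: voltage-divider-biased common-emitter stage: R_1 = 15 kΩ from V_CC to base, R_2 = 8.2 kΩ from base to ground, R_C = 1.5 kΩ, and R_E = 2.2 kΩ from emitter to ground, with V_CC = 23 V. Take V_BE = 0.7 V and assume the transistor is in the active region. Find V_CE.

V_CE ≈ 11 V

Thevenize the base divider: V_Th = V_CC·R_2/(R_1+R_2) = 23×8.2/23.2 = 8.13 V, R_Th = R_1‖R_2 = 5.3 kΩ.
Base-emitter loop: V_Th = I_B·R_Th + V_BE + (β+1)I_B·R_E, so I_B = (8.13 − 0.7) / (5.3 + 101×2.2) = 0.0327 mA.
I_C = β·I_B = 100×0.0327 = 3.27 mA, and I_E = (β+1)I_B = 3.3 mA.
V_CE = V_CC − I_C·R_C − I_E·R_E = 23 − 3.27×1.5 − 3.3×2.2 = 10.8 V.
V_CE = 10.8 V > 0.2 V confirms active-region operation.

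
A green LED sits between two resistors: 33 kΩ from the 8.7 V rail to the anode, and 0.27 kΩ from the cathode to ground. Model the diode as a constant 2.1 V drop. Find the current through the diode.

The two resistors are in series with the diode, so KVL gives 8.7 = I·33 + 2.1 + I·0.27.
I = (8.7 − 2.1) / (33 + 0.27) kΩ = 6.6 / 33.3 = 0.198 mA.

I ≈ 0.2 mA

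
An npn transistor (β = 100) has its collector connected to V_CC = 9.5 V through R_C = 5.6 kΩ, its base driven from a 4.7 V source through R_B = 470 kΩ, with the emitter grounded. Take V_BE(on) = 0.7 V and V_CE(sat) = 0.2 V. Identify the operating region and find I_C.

active; I_C ≈ 0.85 mA

Assume active. Base-emitter loop: I_B = (V_BB − V_BE)/R_B = (4.7 − 0.7)/470 = 0.00851 mA.
I_C = β·I_B = 100×0.00851 = 0.851 mA.
V_CE = V_CC − I_C·R_C = 9.5 − 0.851×5.6 = 4.73 V > V_CE(sat), so the active-region assumption holds.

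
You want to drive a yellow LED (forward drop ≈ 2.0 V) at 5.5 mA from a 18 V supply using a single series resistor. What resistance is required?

The resistor drops V_S − V_D = 18 − 2.0 = 16 V at 5.5 mA.
R = 16 V / 5.5 mA = 2.91 kΩ.

R ≈ 2.9 kΩ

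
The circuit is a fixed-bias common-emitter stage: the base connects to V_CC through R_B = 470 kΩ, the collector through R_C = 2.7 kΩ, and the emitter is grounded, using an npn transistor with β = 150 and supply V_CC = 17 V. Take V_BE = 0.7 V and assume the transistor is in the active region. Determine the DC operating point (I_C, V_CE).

I_C ≈ 5.2 mA, V_CE ≈ 3 V

Base loop: V_CC = I_B·R_B + V_BE, so I_B = (17 − 0.7)/470 kΩ = 0.0347 mA.
In the active region I_C = β·I_B = 150 × 0.0347 = 5.2 mA.
Collector loop: V_CE = V_CC − I_C·R_C = 17 − 5.2×2.7 = 2.95 V.
Since V_CE = 2.95 V > V_CE(sat) ≈ 0.2 V, the transistor is in the active region as assumed.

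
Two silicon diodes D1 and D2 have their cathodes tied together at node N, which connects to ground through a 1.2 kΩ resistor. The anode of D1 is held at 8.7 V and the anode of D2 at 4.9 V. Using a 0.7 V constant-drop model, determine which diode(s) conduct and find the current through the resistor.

Only D1 conducts; I_R ≈ 6.7 mA

Assume both conduct. Then node N would need to be at both 8.7−0.7 = 8 V and 4.9−0.7 = 4.2 V, which is impossible.
Assume only D1 conducts: V_N = 8.7 − 0.7 = 8 V, so I_R = 8/1.2 = 6.67 mA.
Check D2: its anode-to-cathode voltage is 4.9 − 8 = -3.1 V < 0.7 V, so it is off. The assumption is consistent.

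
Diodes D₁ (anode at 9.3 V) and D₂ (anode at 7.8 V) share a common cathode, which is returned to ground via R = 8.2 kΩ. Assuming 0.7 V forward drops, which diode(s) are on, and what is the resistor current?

Only D₁ conducts; I_R ≈ 1 mA

Assume both conduct. Then node N would need to be at both 9.3−0.7 = 8.6 V and 7.8−0.7 = 7.1 V, which is impossible.
Assume only D₁ conducts: V_N = 9.3 − 0.7 = 8.6 V, so I_R = 8.6/8.2 = 1.05 mA.
Check D₂: its anode-to-cathode voltage is 7.8 − 8.6 = -0.8 V < 0.7 V, so it is off. The assumption is consistent.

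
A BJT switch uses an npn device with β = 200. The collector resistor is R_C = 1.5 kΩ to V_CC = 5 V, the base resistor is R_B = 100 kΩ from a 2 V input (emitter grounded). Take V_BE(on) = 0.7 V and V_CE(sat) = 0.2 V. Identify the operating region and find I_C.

active; I_C ≈ 2.6 mA

Assume active. Base-emitter loop: I_B = (V_BB − V_BE)/R_B = (2 − 0.7)/100 = 0.013 mA.
I_C = β·I_B = 200×0.013 = 2.6 mA.
V_CE = V_CC − I_C·R_C = 5 − 2.6×1.5 = 1.1 V > V_CE(sat), so the active-region assumption holds.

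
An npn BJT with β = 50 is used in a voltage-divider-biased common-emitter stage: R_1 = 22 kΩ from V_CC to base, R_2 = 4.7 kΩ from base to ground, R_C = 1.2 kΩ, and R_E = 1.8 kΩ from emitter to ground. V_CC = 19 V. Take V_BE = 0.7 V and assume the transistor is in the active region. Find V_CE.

Thevenize the base divider: V_Th = V_CC·R_2/(R_1+R_2) = 19×4.7/26.7 = 3.34 V, R_Th = R_1‖R_2 = 3.87 kΩ.
Base-emitter loop: V_Th = I_B·R_Th + V_BE + (β+1)I_B·R_E, so I_B = (3.34 − 0.7) / (3.87 + 51×1.8) = 0.0276 mA.
I_C = β·I_B = 50×0.0276 = 1.38 mA, and I_E = (β+1)I_B = 1.41 mA.
V_CE = V_CC − I_C·R_C − I_E·R_E = 19 − 1.38×1.2 − 1.41×1.8 = 14.8 V.
V_CE = 14.8 V > 0.2 V confirms active-region operation.

V_CE ≈ 15 V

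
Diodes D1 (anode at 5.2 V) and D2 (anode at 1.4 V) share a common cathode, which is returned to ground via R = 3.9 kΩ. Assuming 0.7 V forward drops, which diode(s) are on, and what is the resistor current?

Assume both conduct. Then node N would need to be at both 5.2−0.7 = 4.5 V and 1.4−0.7 = 0.7 V, which is impossible.
Assume only D1 conducts: V_N = 5.2 − 0.7 = 4.5 V, so I_R = 4.5/3.9 = 1.15 mA.
Check D2: its anode-to-cathode voltage is 1.4 − 4.5 = -3.1 V < 0.7 V, so it is off. The assumption is consistent.

Only D1 conducts; I_R ≈ 1.2 mA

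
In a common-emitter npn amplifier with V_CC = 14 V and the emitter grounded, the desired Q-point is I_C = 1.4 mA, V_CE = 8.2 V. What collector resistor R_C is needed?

R_C ≈ 4.1 kΩ

Collector loop: V_CC = I_C·R_C + V_CE.
R_C = (V_CC − V_CE)/I_C = (14 − 8.2)/1.4 = 4.14 kΩ.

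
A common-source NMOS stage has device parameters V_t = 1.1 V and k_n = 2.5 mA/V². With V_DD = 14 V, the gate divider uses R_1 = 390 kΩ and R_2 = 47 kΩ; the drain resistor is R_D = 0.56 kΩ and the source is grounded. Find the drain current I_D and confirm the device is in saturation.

V_G = V_DD·R_2/(R_1+R_2) = 14×47/437 = 1.51 V. With the source grounded, V_GS = V_G = 1.51 V.
Assume saturation: I_D = (k_n/2)(V_GS − V_t)² = (2.5/2)×(1.51 − 1.1)² = 1.25×0.406² = 0.206 mA.
V_DS = V_DD − I_D·R_D = 14 − 0.206×0.56 = 13.9 V.
Saturation requires V_DS ≥ V_GS − V_t = 0.406 V; 13.9 ≥ 0.406 ✓.

I_D ≈ 0.21 mA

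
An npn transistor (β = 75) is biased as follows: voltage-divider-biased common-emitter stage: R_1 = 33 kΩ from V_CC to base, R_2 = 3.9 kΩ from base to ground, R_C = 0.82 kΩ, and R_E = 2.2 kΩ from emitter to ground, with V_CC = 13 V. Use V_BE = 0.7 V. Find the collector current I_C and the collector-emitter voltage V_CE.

Thevenize the base divider: V_Th = V_CC·R_2/(R_1+R_2) = 13×3.9/36.9 = 1.37 V, R_Th = R_1‖R_2 = 3.49 kΩ.
Base-emitter loop: V_Th = I_B·R_Th + V_BE + (β+1)I_B·R_E, so I_B = (1.37 − 0.7) / (3.49 + 76×2.2) = 0.00395 mA.
I_C = β·I_B = 75×0.00395 = 0.296 mA, and I_E = (β+1)I_B = 0.3 mA.
V_CE = V_CC − I_C·R_C − I_E·R_E = 13 − 0.296×0.82 − 0.3×2.2 = 12.1 V.
V_CE = 12.1 V > 0.2 V confirms active-region operation.

I_C ≈ 0.3 mA, V_CE ≈ 12 V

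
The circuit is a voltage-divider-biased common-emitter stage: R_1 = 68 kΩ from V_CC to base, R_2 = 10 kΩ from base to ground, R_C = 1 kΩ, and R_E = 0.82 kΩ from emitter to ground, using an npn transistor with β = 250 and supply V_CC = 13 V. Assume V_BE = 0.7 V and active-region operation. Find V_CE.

Thevenize the base divider: V_Th = V_CC·R_2/(R_1+R_2) = 13×10/78 = 1.67 V, R_Th = R_1‖R_2 = 8.72 kΩ.
Base-emitter loop: V_Th = I_B·R_Th + V_BE + (β+1)I_B·R_E, so I_B = (1.67 − 0.7) / (8.72 + 251×0.82) = 0.00451 mA.
I_C = β·I_B = 250×0.00451 = 1.13 mA, and I_E = (β+1)I_B = 1.13 mA.
V_CE = V_CC − I_C·R_C − I_E·R_E = 13 − 1.13×1 − 1.13×0.82 = 10.9 V.
V_CE = 10.9 V > 0.2 V confirms active-region operation.

V_CE ≈ 11 V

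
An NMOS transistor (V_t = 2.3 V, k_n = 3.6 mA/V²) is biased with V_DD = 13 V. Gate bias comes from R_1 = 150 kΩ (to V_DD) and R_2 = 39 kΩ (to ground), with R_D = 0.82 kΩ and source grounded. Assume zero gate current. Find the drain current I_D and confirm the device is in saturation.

I_D ≈ 0.26 mA

V_G = V_DD·R_2/(R_1+R_2) = 13×39/189 = 2.68 V. With the source grounded, V_GS = V_G = 2.68 V.
Assume saturation: I_D = (k_n/2)(V_GS − V_t)² = (3.6/2)×(2.68 − 2.3)² = 1.8×0.383² = 0.263 mA.
V_DS = V_DD − I_D·R_D = 13 − 0.263×0.82 = 12.8 V.
Saturation requires V_DS ≥ V_GS − V_t = 0.383 V; 12.8 ≥ 0.383 ✓.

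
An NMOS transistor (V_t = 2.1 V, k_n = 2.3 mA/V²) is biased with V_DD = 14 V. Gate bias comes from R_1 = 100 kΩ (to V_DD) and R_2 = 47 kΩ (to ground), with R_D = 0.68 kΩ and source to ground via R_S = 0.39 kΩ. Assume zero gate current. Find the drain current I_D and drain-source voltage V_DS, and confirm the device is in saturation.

I_D ≈ 2.4 mA, V_DS ≈ 11 V

V_G = V_DD·R_2/(R_1+R_2) = 14×47/147 = 4.48 V.
Assume saturation: I_D = (k_n/2)(V_GS − V_t)² with V_GS = V_G − I_D·R_S = 4.48 − 0.39·I_D.
Substituting gives 0.175·I_D² − 3.13·I_D + 6.49 = 0, with roots I_D = 2.39 or 15.5 mA.
The root I_D = 15.5 mA gives V_GS = -1.57 V ≤ V_t, so take I_D = 2.39 mA.
Then V_GS = 3.54 V and V_DS = V_DD − I_D(R_D+R_S) = 14 − 2.39×1.07 = 11.4 V.
Saturation requires V_DS ≥ V_GS − V_t = 1.44 V; 11.4 ≥ 1.44 ✓.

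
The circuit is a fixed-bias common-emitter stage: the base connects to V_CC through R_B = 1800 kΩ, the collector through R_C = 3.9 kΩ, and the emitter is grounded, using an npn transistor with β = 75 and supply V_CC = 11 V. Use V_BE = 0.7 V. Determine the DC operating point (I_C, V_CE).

I_C ≈ 0.43 mA, V_CE ≈ 9.3 V

Base loop: V_CC = I_B·R_B + V_BE, so I_B = (11 − 0.7)/1800 kΩ = 0.00572 mA.
In the active region I_C = β·I_B = 75 × 0.00572 = 0.429 mA.
Collector loop: V_CE = V_CC − I_C·R_C = 11 − 0.429×3.9 = 9.33 V.
Since V_CE = 9.33 V > V_CE(sat) ≈ 0.2 V, the transistor is in the active region as assumed.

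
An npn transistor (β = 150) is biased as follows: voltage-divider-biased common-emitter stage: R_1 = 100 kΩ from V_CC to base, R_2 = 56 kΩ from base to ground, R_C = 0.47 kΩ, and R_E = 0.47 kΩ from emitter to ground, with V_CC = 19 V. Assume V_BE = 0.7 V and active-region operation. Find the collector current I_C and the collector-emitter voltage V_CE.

Thevenize the base divider: V_Th = V_CC·R_2/(R_1+R_2) = 19×56/156 = 6.82 V, R_Th = R_1‖R_2 = 35.9 kΩ.
Base-emitter loop: V_Th = I_B·R_Th + V_BE + (β+1)I_B·R_E, so I_B = (6.82 − 0.7) / (35.9 + 151×0.47) = 0.0573 mA.
I_C = β·I_B = 150×0.0573 = 8.59 mA, and I_E = (β+1)I_B = 8.65 mA.
V_CE = V_CC − I_C·R_C − I_E·R_E = 19 − 8.59×0.47 − 8.65×0.47 = 10.9 V.
V_CE = 10.9 V > 0.2 V confirms active-region operation.

I_C ≈ 8.6 mA, V_CE ≈ 11 V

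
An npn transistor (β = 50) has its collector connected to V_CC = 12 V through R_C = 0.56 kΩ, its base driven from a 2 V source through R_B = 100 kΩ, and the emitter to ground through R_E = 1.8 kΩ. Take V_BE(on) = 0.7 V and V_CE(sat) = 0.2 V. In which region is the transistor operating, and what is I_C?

Assume active. Base-emitter loop: I_B = (V_BB − V_BE)/(R_B + (β+1)R_E) = (2 − 0.7)/(100 + 51×1.8) = 0.00678 mA.
I_C = β·I_B = 50×0.00678 = 0.339 mA.
V_CE = V_CC − I_C·R_C − I_E·R_E = 12 − 0.339×0.56 − 0.346×1.8 = 11.2 V > V_CE(sat), so the active-region assumption holds.

active; I_C ≈ 0.34 mA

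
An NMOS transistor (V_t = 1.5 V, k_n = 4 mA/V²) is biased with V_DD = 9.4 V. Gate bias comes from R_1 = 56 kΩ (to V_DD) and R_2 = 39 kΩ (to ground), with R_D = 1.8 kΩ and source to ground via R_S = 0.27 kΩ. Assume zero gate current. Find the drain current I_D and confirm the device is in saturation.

V_G = V_DD·R_2/(R_1+R_2) = 9.4×39/95 = 3.86 V.
Assume saturation: I_D = (k_n/2)(V_GS − V_t)² with V_GS = V_G − I_D·R_S = 3.86 − 0.27·I_D.
Substituting gives 0.146·I_D² − 3.55·I_D + 11.1 = 0, with roots I_D = 3.7 or 20.6 mA.
The root I_D = 20.6 mA gives V_GS = -1.71 V ≤ V_t, so take I_D = 3.7 mA.
Then V_GS = 2.86 V and V_DS = V_DD − I_D(R_D+R_S) = 9.4 − 3.7×2.07 = 1.74 V.
Saturation requires V_DS ≥ V_GS − V_t = 1.36 V; 1.74 ≥ 1.36 ✓.

I_D ≈ 3.7 mA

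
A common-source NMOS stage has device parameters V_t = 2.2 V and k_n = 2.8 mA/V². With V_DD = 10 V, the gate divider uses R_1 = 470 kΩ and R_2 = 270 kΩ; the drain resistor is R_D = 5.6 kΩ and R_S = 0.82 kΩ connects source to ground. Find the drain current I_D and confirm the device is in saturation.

V_G = V_DD·R_2/(R_1+R_2) = 10×270/740 = 3.65 V.
Assume saturation: I_D = (k_n/2)(V_GS − V_t)² with V_GS = V_G − I_D·R_S = 3.65 − 0.82·I_D.
Substituting gives 0.941·I_D² − 4.33·I_D + 2.94 = 0, with roots I_D = 0.829 or 3.77 mA.
The root I_D = 3.77 mA gives V_GS = 0.56 V ≤ V_t, so take I_D = 0.829 mA.
Then V_GS = 2.97 V and V_DS = V_DD − I_D(R_D+R_S) = 10 − 0.829×6.42 = 4.68 V.
Saturation requires V_DS ≥ V_GS − V_t = 0.769 V; 4.68 ≥ 0.769 ✓.

I_D ≈ 0.83 mA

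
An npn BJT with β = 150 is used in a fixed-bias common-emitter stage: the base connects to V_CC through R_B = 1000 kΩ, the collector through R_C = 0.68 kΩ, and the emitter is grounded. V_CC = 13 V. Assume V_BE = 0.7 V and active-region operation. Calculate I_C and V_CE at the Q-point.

I_C ≈ 1.8 mA, V_CE ≈ 12 V

Base loop: V_CC = I_B·R_B + V_BE, so I_B = (13 − 0.7)/1000 kΩ = 0.0123 mA.
In the active region I_C = β·I_B = 150 × 0.0123 = 1.84 mA.
Collector loop: V_CE = V_CC − I_C·R_C = 13 − 1.84×0.68 = 11.7 V.
Since V_CE = 11.7 V > V_CE(sat) ≈ 0.2 V, the transistor is in the active region as assumed.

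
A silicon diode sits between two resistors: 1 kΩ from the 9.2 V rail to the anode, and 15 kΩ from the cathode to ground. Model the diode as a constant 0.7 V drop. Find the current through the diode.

The two resistors are in series with the diode, so KVL gives 9.2 = I·1 + 0.7 + I·15.
I = (9.2 − 0.7) / (1 + 15) kΩ = 8.5 / 16 = 0.531 mA.

I ≈ 0.53 mA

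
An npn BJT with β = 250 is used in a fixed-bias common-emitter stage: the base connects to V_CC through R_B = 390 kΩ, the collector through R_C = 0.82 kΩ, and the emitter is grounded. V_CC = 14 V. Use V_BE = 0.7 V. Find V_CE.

Base loop: V_CC = I_B·R_B + V_BE, so I_B = (14 − 0.7)/390 kΩ = 0.0341 mA.
In the active region I_C = β·I_B = 250 × 0.0341 = 8.53 mA.
Collector loop: V_CE = V_CC − I_C·R_C = 14 − 8.53×0.82 = 7.01 V.
Since V_CE = 7.01 V > V_CE(sat) ≈ 0.2 V, the transistor is in the active region as assumed.

V_CE ≈ 7 V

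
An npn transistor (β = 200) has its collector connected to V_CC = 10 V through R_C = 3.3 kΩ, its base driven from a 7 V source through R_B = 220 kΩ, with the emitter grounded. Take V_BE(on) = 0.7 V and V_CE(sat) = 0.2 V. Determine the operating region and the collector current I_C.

Assume active: I_B = (7 − 0.7)/220 = 0.0286 mA, giving I_C = β·I_B = 5.73 mA.
But then V_CE = 10 − 5.73×3.3 = -8.9 V < V_CE(sat) = 0.2 V — impossible in the active region.
So the transistor is saturated. With V_CE = 0.2 V, I_C = (V_CC − 0.2)/R_C = 9.8/3.3 = 2.97 mA.
Check: β·I_B = 5.73 mA > I_C = 2.97 mA, confirming saturation.

saturation; I_C ≈ 3 mA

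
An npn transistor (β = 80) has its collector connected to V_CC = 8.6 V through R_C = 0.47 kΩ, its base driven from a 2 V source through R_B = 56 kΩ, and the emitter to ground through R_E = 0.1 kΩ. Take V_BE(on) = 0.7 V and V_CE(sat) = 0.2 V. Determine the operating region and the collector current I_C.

active; I_C ≈ 1.6 mA

Assume active. Base-emitter loop: I_B = (V_BB − V_BE)/(R_B + (β+1)R_E) = (2 − 0.7)/(56 + 81×0.1) = 0.0203 mA.
I_C = β·I_B = 80×0.0203 = 1.62 mA.
V_CE = V_CC − I_C·R_C − I_E·R_E = 8.6 − 1.62×0.47 − 1.64×0.1 = 7.67 V > V_CE(sat), so the active-region assumption holds.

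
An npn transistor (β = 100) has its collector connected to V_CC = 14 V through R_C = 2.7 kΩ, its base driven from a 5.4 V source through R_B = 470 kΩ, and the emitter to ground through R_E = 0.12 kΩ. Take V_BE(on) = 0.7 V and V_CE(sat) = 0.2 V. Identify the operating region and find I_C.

active; I_C ≈ 0.97 mA

Assume active. Base-emitter loop: I_B = (V_BB − V_BE)/(R_B + (β+1)R_E) = (5.4 − 0.7)/(470 + 101×0.12) = 0.00975 mA.
I_C = β·I_B = 100×0.00975 = 0.975 mA.
V_CE = V_CC − I_C·R_C − I_E·R_E = 14 − 0.975×2.7 − 0.985×0.12 = 11.2 V > V_CE(sat), so the active-region assumption holds.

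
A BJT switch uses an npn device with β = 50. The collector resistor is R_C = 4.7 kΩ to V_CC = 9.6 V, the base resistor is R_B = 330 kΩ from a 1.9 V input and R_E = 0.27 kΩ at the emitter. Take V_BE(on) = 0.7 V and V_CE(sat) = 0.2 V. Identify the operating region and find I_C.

Assume active. Base-emitter loop: I_B = (V_BB − V_BE)/(R_B + (β+1)R_E) = (1.9 − 0.7)/(330 + 51×0.27) = 0.00349 mA.
I_C = β·I_B = 50×0.00349 = 0.175 mA.
V_CE = V_CC − I_C·R_C − I_E·R_E = 9.6 − 0.175×4.7 − 0.178×0.27 = 8.73 V > V_CE(sat), so the active-region assumption holds.

active; I_C ≈ 0.17 mA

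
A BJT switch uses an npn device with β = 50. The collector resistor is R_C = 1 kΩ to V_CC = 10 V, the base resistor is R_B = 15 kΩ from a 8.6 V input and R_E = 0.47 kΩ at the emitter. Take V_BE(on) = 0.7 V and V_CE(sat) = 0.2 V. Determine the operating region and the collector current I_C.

Assume active: I_B = (8.6 − 0.7)/(15 + 51×0.47) = 0.203 mA, I_C = β·I_B = 10.1 mA.
Then V_CE = 10 − 10.1×1 − 10.3×0.47 = -5 V < 0.2 V — the active assumption fails.
Re-solve with V_CE = 0.2 V. KCL at the emitter: V_E/R_E = (V_BB−0.7−V_E)/R_B + (V_CC−0.2−V_E)/R_C, giving V_E = 3.23 V.
I_C = (V_CC − 0.2 − V_E)/R_C = (9.8 − 3.23)/1 = 6.57 mA.
Check: I_B = (7.9 − 3.23)/15 = 0.311 mA, and β·I_B = 15.6 mA > I_C, confirming saturation.

saturation; I_C ≈ 6.6 mA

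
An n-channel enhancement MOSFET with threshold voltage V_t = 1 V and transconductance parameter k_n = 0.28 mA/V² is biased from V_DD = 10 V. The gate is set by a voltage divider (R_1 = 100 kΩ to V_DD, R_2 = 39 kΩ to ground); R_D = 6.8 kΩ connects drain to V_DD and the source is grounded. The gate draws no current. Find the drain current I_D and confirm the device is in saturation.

V_G = V_DD·R_2/(R_1+R_2) = 10×39/139 = 2.81 V. With the source grounded, V_GS = V_G = 2.81 V.
Assume saturation: I_D = (k_n/2)(V_GS − V_t)² = (0.28/2)×(2.81 − 1)² = 0.14×1.81² = 0.457 mA.
V_DS = V_DD − I_D·R_D = 10 − 0.457×6.8 = 6.9 V.
Saturation requires V_DS ≥ V_GS − V_t = 1.81 V; 6.9 ≥ 1.81 ✓.

I_D ≈ 0.46 mA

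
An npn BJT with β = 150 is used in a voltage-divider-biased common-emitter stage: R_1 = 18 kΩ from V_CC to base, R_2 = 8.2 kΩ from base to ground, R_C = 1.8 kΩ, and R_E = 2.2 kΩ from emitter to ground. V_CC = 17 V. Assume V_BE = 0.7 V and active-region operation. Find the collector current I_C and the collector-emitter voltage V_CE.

I_C ≈ 2.1 mA, V_CE ≈ 8.8 V

Thevenize the base divider: V_Th = V_CC·R_2/(R_1+R_2) = 17×8.2/26.2 = 5.32 V, R_Th = R_1‖R_2 = 5.63 kΩ.
Base-emitter loop: V_Th = I_B·R_Th + V_BE + (β+1)I_B·R_E, so I_B = (5.32 − 0.7) / (5.63 + 151×2.2) = 0.0137 mA.
I_C = β·I_B = 150×0.0137 = 2.05 mA, and I_E = (β+1)I_B = 2.07 mA.
V_CE = V_CC − I_C·R_C − I_E·R_E = 17 − 2.05×1.8 − 2.07×2.2 = 8.76 V.
V_CE = 8.76 V > 0.2 V confirms active-region operation.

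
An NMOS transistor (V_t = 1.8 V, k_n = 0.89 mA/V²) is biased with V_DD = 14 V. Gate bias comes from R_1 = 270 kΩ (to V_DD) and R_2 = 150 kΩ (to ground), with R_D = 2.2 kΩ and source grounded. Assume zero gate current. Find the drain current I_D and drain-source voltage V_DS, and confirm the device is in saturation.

V_G = V_DD·R_2/(R_1+R_2) = 14×150/420 = 5 V. With the source grounded, V_GS = V_G = 5 V.
Assume saturation: I_D = (k_n/2)(V_GS − V_t)² = (0.89/2)×(5 − 1.8)² = 0.445×3.2² = 4.56 mA.
V_DS = V_DD − I_D·R_D = 14 − 4.56×2.2 = 3.98 V.
Saturation requires V_DS ≥ V_GS − V_t = 3.2 V; 3.98 ≥ 3.2 ✓.

I_D ≈ 4.6 mA, V_DS ≈ 4 V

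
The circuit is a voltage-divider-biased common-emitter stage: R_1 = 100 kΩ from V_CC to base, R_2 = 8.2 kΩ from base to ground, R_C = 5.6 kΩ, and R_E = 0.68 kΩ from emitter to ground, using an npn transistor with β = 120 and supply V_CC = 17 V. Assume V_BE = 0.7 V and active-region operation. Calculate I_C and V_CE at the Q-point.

Thevenize the base divider: V_Th = V_CC·R_2/(R_1+R_2) = 17×8.2/108 = 1.29 V, R_Th = R_1‖R_2 = 7.58 kΩ.
Base-emitter loop: V_Th = I_B·R_Th + V_BE + (β+1)I_B·R_E, so I_B = (1.29 − 0.7) / (7.58 + 121×0.68) = 0.00655 mA.
I_C = β·I_B = 120×0.00655 = 0.786 mA, and I_E = (β+1)I_B = 0.792 mA.
V_CE = V_CC − I_C·R_C − I_E·R_E = 17 − 0.786×5.6 − 0.792×0.68 = 12.1 V.
V_CE = 12.1 V > 0.2 V confirms active-region operation.

I_C ≈ 0.79 mA, V_CE ≈ 12 V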